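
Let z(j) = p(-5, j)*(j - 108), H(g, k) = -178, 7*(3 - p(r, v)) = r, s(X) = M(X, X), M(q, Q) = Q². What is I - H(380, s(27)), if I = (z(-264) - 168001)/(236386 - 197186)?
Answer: 47657521/274400 ≈ 173.68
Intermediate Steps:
s(X) = X²
p(r, v) = 3 - r/7
z(j) = -2808/7 + 26*j/7 (z(j) = (3 - ⅐*(-5))*(j - 108) = (3 + 5/7)*(-108 + j) = 26*(-108 + j)/7 = -2808/7 + 26*j/7)
I = -1185679/274400 (I = ((-2808/7 + (26/7)*(-264)) - 168001)/(236386 - 197186) = ((-2808/7 - 6864/7) - 168001)/39200 = (-9672/7 - 168001)*(1/39200) = -1185679/7*1/39200 = -1185679/274400 ≈ -4.3210)
I - H(380, s(27)) = -1185679/274400 - 1*(-178) = -1185679/274400 + 178 = 47657521/274400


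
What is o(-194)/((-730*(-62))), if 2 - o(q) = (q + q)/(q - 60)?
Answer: 3/287401 ≈ 1.0438e-5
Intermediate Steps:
o(q) = 2 - 2*q/(-60 + q) (o(q) = 2 - (q + q)/(q - 60) = 2 - 2*q/(-60 + q))
o(-194)/((-730*(-62))) = (-120/(-60 - 194))/((-730*(-62))) = -120/(-254)/45260 = -120*(-1/254)*(1/45260) = (60/127)*(1/45260) = 3/287401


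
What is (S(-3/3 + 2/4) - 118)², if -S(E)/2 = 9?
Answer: 18496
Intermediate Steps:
S(E) = -18 (S(E) = -2*9 = -18)
(S(-3/3 + 2/4) - 118)² = (-18 - 118)² = (-136)² = 18496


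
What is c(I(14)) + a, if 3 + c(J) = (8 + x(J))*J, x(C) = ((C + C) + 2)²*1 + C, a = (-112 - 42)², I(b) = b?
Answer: 36621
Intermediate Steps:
a = 23716 (a = (-154)² = 23716)
x(C) = C + (2 + 2*C)² (x(C) = (2*C + 2)²*1 + C = (2 + 2*C)²*1 + C = (2 + 2*C)² + C = C + (2 + 2*C)²)
c(J) = -3 + J*(8 + J + 4*(1 + J)²) (c(J) = -3 + (8 + (J + 4*(1 + J)²))*J = -3 + (8 + J + 4*(1 + J)²)*J = -3 + J*(8 + J + 4*(1 + J)²))
c(I(14)) + a = (-3 + 8*14 + 14*(14 + 4*(1 + 14)²)) + 23716 = (-3 + 112 + 14*(14 + 4*15²)) + 23716 = (-3 + 112 + 14*(14 + 4*225)) + 23716 = (-3 + 112 + 14*(14 + 900)) + 23716 = (-3 + 112 + 14*914) + 23716 = (-3 + 112 + 12796) + 23716 = 12905 + 23716 = 36621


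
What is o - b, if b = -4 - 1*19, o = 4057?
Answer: 4080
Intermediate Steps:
b = -23 (b = -4 - 19 = -23)
o - b = 4057 - 1*(-23) = 4057 + 23 = 4080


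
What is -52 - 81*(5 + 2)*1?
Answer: -619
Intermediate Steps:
-52 - 81*(5 + 2)*1 = -52 - 81*7*1 = -52 - 81*7 = -52 - 27*21 = -52 - 567 = -619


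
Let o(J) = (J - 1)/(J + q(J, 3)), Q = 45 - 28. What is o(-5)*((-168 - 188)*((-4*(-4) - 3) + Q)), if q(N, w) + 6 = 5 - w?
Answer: -7120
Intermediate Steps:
Q = 17
q(N, w) = -1 - w (q(N, w) = -6 + (5 - w) = -1 - w)
o(J) = (-1 + J)/(-4 + J) (o(J) = (J - 1)/(J + (-1 - 1*3)) = (-1 + J)/(J + (-1 - 3)) = (-1 + J)/(J - 4) = (-1 + J)/(-4 + J))
o(-5)*((-168 - 188)*((-4*(-4) - 3) + Q)) = ((-1 - 5)/(-4 - 5))*((-168 - 188)*((-4*(-4) - 3) + 17)) = (-6/(-9))*(-356*((16 - 3) + 17)) = (-⅑*(-6))*(-356*(13 + 17)) = 2*(-356*30)/3 = (⅔)*(-10680) = -7120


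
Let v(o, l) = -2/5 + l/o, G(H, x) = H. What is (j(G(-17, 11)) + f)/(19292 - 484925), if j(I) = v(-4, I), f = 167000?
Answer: -1113359/3104220 ≈ -0.35866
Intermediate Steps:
v(o, l) = -2/5 + l/o (v(o, l) = -2*1/5 + l/o = -2/5 + l/o)
j(I) = -2/5 - I/4 (j(I) = -2/5 + I/(-4) = -2/5 + I*(-1/4) = -2/5 - I/4)
(j(G(-17, 11)) + f)/(19292 - 484925) = ((-2/5 - 1/4*(-17)) + 167000)/(19292 - 484925) = ((-2/5 + 17/4) + 167000)/(-465633) = (77/20 + 167000)*(-1/465633) = (3340077/20)*(-1/465633) = -1113359/3104220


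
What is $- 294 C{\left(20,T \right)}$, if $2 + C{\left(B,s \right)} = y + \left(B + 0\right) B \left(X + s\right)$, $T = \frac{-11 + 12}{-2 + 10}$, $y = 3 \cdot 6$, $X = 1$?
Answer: $-137004$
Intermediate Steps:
$y = 18$
$T = \frac{1}{8}$ ($T = 1 \cdot \frac{1}{8} = \frac{1}{8} \approx 0.125$)
$C{\left(B,s \right)} = 16 + B^{2} \left(1 + s\right)$ ($C{\left(B,s \right)} = -2 + \left(18 + \left(B + 0\right) B \left(1 + s\right)\right) = -2 + \left(18 + B B \left(1 + s\right)\right) = -2 + \left(18 + B^{2} \left(1 + s\right)\right) = 16 + B^{2} \left(1 + s\right)$)
$- 294 C{\left(20,T \right)} = - 294 \left(16 + 20^{2} + \frac{20^{2}}{8}\right) = - 294 \left(16 + 400 + \frac{1}{8} \cdot 400\right) = - 294 \left(16 + 400 + 50\right) = \left(-294\right) 466 = -137004$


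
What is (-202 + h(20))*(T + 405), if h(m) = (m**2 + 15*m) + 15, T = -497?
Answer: -47196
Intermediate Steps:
h(m) = 15 + m**2 + 15*m
(-202 + h(20))*(T + 405) = (-202 + (15 + 20**2 + 15*20))*(-497 + 405) = (-202 + (15 + 400 + 300))*(-92) = (-202 + 715)*(-92) = 513*(-92) = -47196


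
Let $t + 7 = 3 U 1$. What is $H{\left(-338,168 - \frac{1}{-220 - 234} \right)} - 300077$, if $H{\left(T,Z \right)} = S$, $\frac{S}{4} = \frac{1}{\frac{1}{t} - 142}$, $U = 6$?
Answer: $- \frac{468420241}{1561} \approx -3.0008 \cdot 10^{5}$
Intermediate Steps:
$t = 11$ ($t = -7 + 3 \cdot 6 \cdot 1 = -7 + 18 \cdot 1 = -7 + 18 = 11$)
$S = - \frac{44}{1561}$ ($S = \frac{4}{\frac{1}{11} - 142} = \frac{4}{- \frac{1561}{11}} = 4 \left(- \frac{11}{1561}\right) = - \frac{44}{1561} \approx -0.028187$)
$H{\left(T,Z \right)} = - \frac{44}{1561}$
$H{\left(-338,168 - \frac{1}{-220 - 234} \right)} - 300077 = - \frac{44}{1561} - 300077 = - \frac{468420241}{1561}$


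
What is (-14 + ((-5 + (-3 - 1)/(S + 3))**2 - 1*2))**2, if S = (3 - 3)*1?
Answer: 47089/81 ≈ 581.35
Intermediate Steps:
S = 0 (S = 0*1 = 0)
(-14 + ((-5 + (-3 - 1)/(S + 3))**2 - 1*2))**2 = (-14 + ((-5 + (-3 - 1)/(0 + 3))**2 - 1*2))**2 = (-14 + ((-5 - 4/3)**2 - 2))**2 = (-14 + ((-19/3)**2 - 2))**2 = (-14 + (361/9 - 2))**2 = (-14 + 343/9)**2 = (217/9)**2 = 47089/81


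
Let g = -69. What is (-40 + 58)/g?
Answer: -6/23 ≈ -0.26087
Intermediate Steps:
(-40 + 58)/g = (-40 + 58)/(-69) = 18*(-1/69) = -6/23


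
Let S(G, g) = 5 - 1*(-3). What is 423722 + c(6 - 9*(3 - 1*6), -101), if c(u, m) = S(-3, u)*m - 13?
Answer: 422901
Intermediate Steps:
S(G, g) = 8 (S(G, g) = 5 + 3 = 8)
c(u, m) = -13 + 8*m (c(u, m) = 8*m - 13 = -13 + 8*m)
423722 + c(6 - 9*(3 - 1*6), -101) = 423722 + (-13 + 8*(-101)) = 423722 + (-13 - 808) = 423722 - 821 = 422901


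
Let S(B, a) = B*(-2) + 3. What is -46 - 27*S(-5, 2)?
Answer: -397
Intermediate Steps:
S(B, a) = 3 - 2*B (S(B, a) = -2*B + 3 = 3 - 2*B)
-46 - 27*S(-5, 2) = -46 - 27*(3 - 2*(-5)) = -46 - 27*(3 + 10) = -46 - 27*13 = -46 - 351 = -397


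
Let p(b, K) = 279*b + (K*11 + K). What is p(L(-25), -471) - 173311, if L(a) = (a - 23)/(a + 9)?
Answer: -178126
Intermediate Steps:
L(a) = (-23 + a)/(9 + a)
p(b, K) = 12*K + 279*b (p(b, K) = 279*b + (11*K + K) = 279*b + 12*K = 12*K + 279*b)
p(L(-25), -471) - 173311 = (12*(-471) + 279*((-23 - 25)/(9 - 25))) - 173311 = (-5652 + 279*(-48/(-16))) - 173311 = (-5652 + 279*(-1/16*(-48))) - 173311 = (-5652 + 279*3) - 173311 = (-5652 + 837) - 173311 = -4815 - 173311 = -178126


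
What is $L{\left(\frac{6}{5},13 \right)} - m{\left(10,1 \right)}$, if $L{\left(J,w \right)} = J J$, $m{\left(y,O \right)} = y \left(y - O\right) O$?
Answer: $- \frac{2214}{25} \approx -88.56$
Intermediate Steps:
$m{\left(y,O \right)} = O y \left(y - O\right)$
$L{\left(J,w \right)} = J^{2}$
$L{\left(\frac{6}{5},13 \right)} - m{\left(10,1 \right)} = \left(\frac{6}{5}\right)^{2} - 1 \cdot 10 \left(10 - 1\right) = \left(6 \cdot \frac{1}{5}\right)^{2} - 1 \cdot 10 \left(10 - 1\right) = \left(\frac{6}{5}\right)^{2} - 1 \cdot 10 \cdot 9 = \frac{36}{25} - 90 = - \frac{2214}{25}$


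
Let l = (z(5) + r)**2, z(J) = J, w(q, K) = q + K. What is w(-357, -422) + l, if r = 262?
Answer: 70510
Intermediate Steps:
w(q, K) = K + q
l = 71289 (l = (5 + 262)**2 = 267**2 = 71289)
w(-357, -422) + l = (-422 - 357) + 71289 = -779 + 71289 = 70510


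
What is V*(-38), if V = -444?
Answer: 16872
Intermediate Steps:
V*(-38) = -444*(-38) = 16872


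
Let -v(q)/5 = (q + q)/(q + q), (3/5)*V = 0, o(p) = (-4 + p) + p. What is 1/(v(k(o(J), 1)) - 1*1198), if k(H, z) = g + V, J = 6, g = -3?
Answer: -1/1203 ≈ -0.00083125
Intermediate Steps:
o(p) = -4 + 2*p
V = 0 (V = (5/3)*0 = 0)
k(H, z) = -3 (k(H, z) = -3 + 0 = -3)
v(q) = -5 (v(q) = -5*(q + q)/(q + q) = -5*2*q/(2*q) = -5*2*q*1/(2*q) = -5*1 = -5)
1/(v(k(o(J), 1)) - 1*1198) = 1/(-5 - 1*1198) = 1/(-5 - 1198) = 1/(-1203) = -1/1203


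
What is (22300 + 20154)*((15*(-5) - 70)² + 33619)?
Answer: 2319856376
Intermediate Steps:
(22300 + 20154)*((15*(-5) - 70)² + 33619) = 42454*((-75 - 70)² + 33619) = 42454*((-145)² + 33619) = 42454*(21025 + 33619) = 42454*54644 = 2319856376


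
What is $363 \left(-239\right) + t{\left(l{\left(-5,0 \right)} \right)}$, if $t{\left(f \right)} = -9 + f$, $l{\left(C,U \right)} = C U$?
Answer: $-86766$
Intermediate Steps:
$363 \left(-239\right) + t{\left(l{\left(-5,0 \right)} \right)} = 363 \left(-239\right) - 9 = -86757 + \left(-9 + 0\right) = -86757 - 9 = -86766$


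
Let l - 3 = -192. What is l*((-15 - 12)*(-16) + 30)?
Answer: -87318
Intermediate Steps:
l = -189 (l = 3 - 192 = -189)
l*((-15 - 12)*(-16) + 30) = -189*((-15 - 12)*(-16) + 30) = -189*(-27*(-16) + 30) = -189*(432 + 30) = -189*462 = -87318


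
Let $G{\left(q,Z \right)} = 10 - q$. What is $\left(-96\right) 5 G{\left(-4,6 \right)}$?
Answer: $-6720$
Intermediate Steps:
$\left(-96\right) 5 G{\left(-4,6 \right)} = \left(-96\right) 5 \left(10 - -4\right) = - 480 \left(10 + 4\right) = \left(-480\right) 14 = -6720$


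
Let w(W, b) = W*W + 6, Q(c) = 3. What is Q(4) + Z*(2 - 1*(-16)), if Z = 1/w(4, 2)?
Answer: 42/11 ≈ 3.8182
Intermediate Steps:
w(W, b) = 6 + W**2 (w(W, b) = W**2 + 6 = 6 + W**2)
Z = 1/22 (Z = 1/(6 + 4**2) = 1/(6 + 16) = 1/22 ≈ 0.045455)
Q(4) + Z*(2 - 1*(-16)) = 3 + (2 - 1*(-16))/22 = 3 + (2 + 16)/22 = 3 + (1/22)*18 = 3 + 9/11 = 42/11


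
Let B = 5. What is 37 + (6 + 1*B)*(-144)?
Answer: -1547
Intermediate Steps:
37 + (6 + 1*B)*(-144) = 37 + (6 + 1*5)*(-144) = 37 + (6 + 5)*(-144) = 37 + 11*(-144) = 37 - 1584 = -1547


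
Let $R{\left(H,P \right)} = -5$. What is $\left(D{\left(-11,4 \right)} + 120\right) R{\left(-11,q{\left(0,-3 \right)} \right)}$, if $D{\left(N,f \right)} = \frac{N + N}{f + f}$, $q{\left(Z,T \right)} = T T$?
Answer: $- \frac{2345}{4} \approx -586.25$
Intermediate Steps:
$q{\left(Z,T \right)} = T^{2}$
$D{\left(N,f \right)} = \frac{N}{f}$ ($D{\left(N,f \right)} = \frac{2 N}{2 f} = 2 N \frac{1}{2 f} = \frac{N}{f}$)
$\left(D{\left(-11,4 \right)} + 120\right) R{\left(-11,q{\left(0,-3 \right)} \right)} = \left(- \frac{11}{4} + 120\right) \left(-5\right) = \frac{469}{4} \left(-5\right) = - \frac{2345}{4}$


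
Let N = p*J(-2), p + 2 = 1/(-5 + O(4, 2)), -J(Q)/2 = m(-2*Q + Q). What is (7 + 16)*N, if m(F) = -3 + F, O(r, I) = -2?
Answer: -690/7 ≈ -98.571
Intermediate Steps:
J(Q) = 6 + 2*Q (J(Q) = -2*(-3 + (-2*Q + Q)) = -2*(-3 - Q) = 6 + 2*Q)
p = -15/7 (p = -2 + 1/(-5 - 2) = -2 + 1/(-7) = -2 - ⅐ = -15/7 ≈ -2.1429)
N = -30/7 (N = -15*(6 + 2*(-2))/7 = -15*(6 - 4)/7 = -15/7*2 = -30/7 ≈ -4.2857)
(7 + 16)*N = (7 + 16)*(-30/7) = 23*(-30/7) = -690/7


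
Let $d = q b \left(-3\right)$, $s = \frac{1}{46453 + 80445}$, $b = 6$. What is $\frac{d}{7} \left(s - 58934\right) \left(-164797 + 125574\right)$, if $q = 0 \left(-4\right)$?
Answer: $0$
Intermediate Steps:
$s = \frac{1}{126898} \approx 7.8803 \cdot 10^{-6}$
$q = 0$
$d = 0$ ($d = 0 \cdot 6 \left(-3\right) = 0 \left(-3\right) = 0$)
$\frac{d}{7} \left(s - 58934\right) \left(-164797 + 125574\right) = \frac{0}{7} \left(\frac{1}{126898} - 58934\right) \left(-164797 + 125574\right) = 0 \cdot \frac{1}{7} \left(\left(- \frac{7478606731}{126898}\right) \left(-39223\right)\right) = 0 \cdot \frac{293333391810013}{126898} = 0$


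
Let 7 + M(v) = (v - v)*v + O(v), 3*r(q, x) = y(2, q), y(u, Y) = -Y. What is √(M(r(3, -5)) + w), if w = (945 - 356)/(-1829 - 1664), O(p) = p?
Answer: I*√99665769/3493 ≈ 2.8581*I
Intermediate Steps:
r(q, x) = -q/3 (r(q, x) = (-q)/3 = -q/3)
M(v) = -7 + v (M(v) = -7 + ((v - v)*v + v) = -7 + (0*v + v) = -7 + (0 + v) = -7 + v)
w = -589/3493 (w = 589/(-3493) = 589*(-1/3493) = -589/3493 ≈ -0.16862)
√(M(r(3, -5)) + w) = √((-7 - ⅓*3) - 589/3493) = √((-7 - 1) - 589/3493) = √(-8 - 589/3493) = √(-28533/3493) = I*√99665769/3493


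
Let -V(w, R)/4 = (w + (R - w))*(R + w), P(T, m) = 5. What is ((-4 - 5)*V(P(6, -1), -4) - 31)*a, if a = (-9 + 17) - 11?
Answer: 525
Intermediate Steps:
V(w, R) = -4*R*(R + w) (V(w, R) = -4*(w + (R - w))*(R + w) = -4*R*(R + w))
a = -3 (a = 8 - 11 = -3)
((-4 - 5)*V(P(6, -1), -4) - 31)*a = ((-4 - 5)*(-4*(-4)*(-4 + 5)) - 31)*(-3) = (-(-36)*(-4) - 31)*(-3) = (-9*16 - 31)*(-3) = (-144 - 31)*(-3) = -175*(-3) = 525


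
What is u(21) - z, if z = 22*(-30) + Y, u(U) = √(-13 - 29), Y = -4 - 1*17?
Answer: 681 + I*√42 ≈ 681.0 + 6.4807*I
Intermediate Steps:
Y = -21 (Y = -4 - 17 = -21)
u(U) = I*√42 (u(U) = √(-42) = I*√42)
z = -681 (z = 22*(-30) - 21 = -660 - 21 = -681)
u(21) - z = I*√42 - 1*(-681) = I*√42 + 681 = 681 + I*√42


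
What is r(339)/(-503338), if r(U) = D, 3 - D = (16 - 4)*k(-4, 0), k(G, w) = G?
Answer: -51/503338 ≈ -0.00010132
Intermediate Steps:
D = 51 (D = 3 - (16 - 4)*(-4) = 3 - 12*(-4) = 3 - 1*(-48) = 3 + 48 = 51)
r(U) = 51
r(339)/(-503338) = 51/(-503338) = 51*(-1/503338) = -51/503338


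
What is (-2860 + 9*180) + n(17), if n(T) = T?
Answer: -1223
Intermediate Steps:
(-2860 + 9*180) + n(17) = (-2860 + 9*180) + 17 = (-2860 + 1620) + 17 = -1240 + 17 = -1223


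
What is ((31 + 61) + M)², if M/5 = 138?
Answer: 611524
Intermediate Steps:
M = 690 (M = 5*138 = 690)
((31 + 61) + M)² = ((31 + 61) + 690)² = (92 + 690)² = 782² = 611524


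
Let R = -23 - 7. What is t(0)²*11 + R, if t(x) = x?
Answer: -30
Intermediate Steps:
R = -30
t(0)²*11 + R = 0²*11 - 30 = 0*11 - 30 = 0 - 30 = -30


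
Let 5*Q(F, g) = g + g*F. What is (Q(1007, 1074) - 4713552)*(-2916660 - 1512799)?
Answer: 99597129764112/5 ≈ 1.9919e+13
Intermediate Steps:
Q(F, g) = g/5 + F*g/5 (Q(F, g) = (g + g*F)/5 = (g + F*g)/5 = g/5 + F*g/5)
(Q(1007, 1074) - 4713552)*(-2916660 - 1512799) = ((⅕)*1074*(1 + 1007) - 4713552)*(-2916660 - 1512799) = ((⅕)*1074*1008 - 4713552)*(-4429459) = (1082592/5 - 4713552)*(-4429459) = -22485168/5*(-4429459) = 99597129764112/5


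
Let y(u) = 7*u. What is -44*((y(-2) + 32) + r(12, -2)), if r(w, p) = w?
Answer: -1320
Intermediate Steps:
-44*((y(-2) + 32) + r(12, -2)) = -44*((7*(-2) + 32) + 12) = -44*((-14 + 32) + 12) = -44*(18 + 12) = -44*30 = -1320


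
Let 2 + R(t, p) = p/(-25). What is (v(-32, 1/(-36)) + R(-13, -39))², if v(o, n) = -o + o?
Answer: 121/625 ≈ 0.19360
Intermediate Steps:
R(t, p) = -2 - p/25 (R(t, p) = -2 + p/(-25) = -2 + p*(-1/25) = -2 - p/25)
v(o, n) = 0
(v(-32, 1/(-36)) + R(-13, -39))² = (0 + (-2 - 1/25*(-39)))² = (0 + (-2 + 39/25))² = (0 - 11/25)² = (-11/25)² = 121/625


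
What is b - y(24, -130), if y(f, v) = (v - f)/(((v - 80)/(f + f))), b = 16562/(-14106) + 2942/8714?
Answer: -5536992866/153649605 ≈ -36.036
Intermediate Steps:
b = -25705354/30729921 (b = 16562*(-1/14106) + 2942*(1/8714) = -8281/7053 + 1471/4357 = -25705354/30729921 ≈ -0.83649)
y(f, v) = 2*f*(v - f)/(-80 + v) (y(f, v) = (v - f)/(((-80 + v)/((2*f)))) = (v - f)/(((-80 + v)*(1/(2*f)))) = (v - f)/(((-80 + v)/(2*f))) = (v - f)*(2*f/(-80 + v)) = 2*f*(v - f)/(-80 + v))
b - y(24, -130) = -25705354/30729921 - 2*24*(-130 - 1*24)/(-80 - 130) = -25705354/30729921 - 2*24*(-130 - 24)/(-210) = -25705354/30729921 - 2*24*(-1)*(-154)/210 = -25705354/30729921 - 1*176/5 = -25705354/30729921 - 176/5 = -5536992866/153649605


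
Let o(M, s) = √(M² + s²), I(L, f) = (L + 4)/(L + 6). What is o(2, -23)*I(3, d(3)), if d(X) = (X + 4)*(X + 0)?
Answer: 7*√533/9 ≈ 17.956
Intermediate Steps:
d(X) = X*(4 + X) (d(X) = (4 + X)*X = X*(4 + X))
I(L, f) = (4 + L)/(6 + L)
o(2, -23)*I(3, d(3)) = √(2² + (-23)²)*((4 + 3)/(6 + 3)) = √(4 + 529)*(7/9) = √533*((⅑)*7) = √533*(7/9) = 7*√533/9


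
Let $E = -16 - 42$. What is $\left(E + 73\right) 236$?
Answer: $3540$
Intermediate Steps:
$E = -58$
$\left(E + 73\right) 236 = \left(-58 + 73\right) 236 = 15 \cdot 236 = 3540$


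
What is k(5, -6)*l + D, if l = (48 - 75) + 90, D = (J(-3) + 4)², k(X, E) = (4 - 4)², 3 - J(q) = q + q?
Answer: 169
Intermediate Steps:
J(q) = 3 - 2*q (J(q) = 3 - (q + q) = 3 - 2*q)
k(X, E) = 0 (k(X, E) = 0² = 0)
D = 169 (D = ((3 - 2*(-3)) + 4)² = ((3 + 6) + 4)² = (9 + 4)² = 13² = 169)
l = 63 (l = -27 + 90 = 63)
k(5, -6)*l + D = 0*63 + 169 = 0 + 169 = 169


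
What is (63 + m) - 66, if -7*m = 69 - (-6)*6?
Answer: -18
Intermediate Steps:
m = -15 (m = -(69 - (-6)*6)/7 = -(69 - 1*(-36))/7 = -(69 + 36)/7 = -⅐*105 = -15)
(63 + m) - 66 = (63 - 15) - 66 = 48 - 66 = -18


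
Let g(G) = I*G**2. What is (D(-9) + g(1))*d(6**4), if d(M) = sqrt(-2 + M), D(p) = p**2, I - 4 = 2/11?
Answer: 937*sqrt(1294)/11 ≈ 3064.2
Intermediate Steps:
I = 46/11 (I = 4 + 2/11 = 46/11 ≈ 4.1818)
g(G) = 46*G**2/11
(D(-9) + g(1))*d(6**4) = ((-9)**2 + (46/11)*1**2)*sqrt(-2 + 6**4) = (81 + (46/11)*1)*sqrt(-2 + 1296) = (81 + 46/11)*sqrt(1294) = 937*sqrt(1294)/11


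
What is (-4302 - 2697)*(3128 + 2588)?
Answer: -40006284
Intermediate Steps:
(-4302 - 2697)*(3128 + 2588) = -6999*5716 = -40006284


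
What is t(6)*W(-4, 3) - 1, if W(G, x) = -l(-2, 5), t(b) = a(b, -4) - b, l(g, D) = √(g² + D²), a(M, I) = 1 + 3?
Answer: -1 + 2*√29 ≈ 9.7703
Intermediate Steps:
a(M, I) = 4
l(g, D) = √(D² + g²)
t(b) = 4 - b
W(G, x) = -√29 (W(G, x) = -√(5² + (-2)²) = -√(25 + 4) = -√29)
t(6)*W(-4, 3) - 1 = (4 - 1*6)*(-√29) - 1 = (4 - 6)*(-√29) - 1 = -(-2)*√29 - 1 = 2*√29 - 1 = -1 + 2*√29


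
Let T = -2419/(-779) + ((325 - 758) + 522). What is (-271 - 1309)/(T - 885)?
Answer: 6004/3013 ≈ 1.9927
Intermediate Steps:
T = 1750/19 (T = -2419*(-1/779) + (-433 + 522) = 59/19 + 89 = 1750/19 ≈ 92.105)
(-271 - 1309)/(T - 885) = (-271 - 1309)/(1750/19 - 885) = -1580/(-15065/19) = -1580*(-19/15065) = 6004/3013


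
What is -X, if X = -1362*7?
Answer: 9534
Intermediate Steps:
X = -9534
-X = -1*(-9534) = 9534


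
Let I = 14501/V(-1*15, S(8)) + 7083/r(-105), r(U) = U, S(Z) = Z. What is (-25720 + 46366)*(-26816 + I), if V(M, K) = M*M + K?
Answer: -4515838839468/8155 ≈ -5.5375e+8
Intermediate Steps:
V(M, K) = K + M² (V(M, K) = M² + K = K + M²)
I = -42578/8155 (I = 14501/(8 + (-1*15)²) + 7083/(-105) = 14501/(8 + (-15)²) + 7083*(-1/105) = 14501/(8 + 225) - 2361/35 = 14501/233 - 2361/35 = -42578/8155 ≈ -5.2211)
(-25720 + 46366)*(-26816 + I) = (-25720 + 46366)*(-26816 - 42578/8155) = 20646*(-218727058/8155) = -4515838839468/8155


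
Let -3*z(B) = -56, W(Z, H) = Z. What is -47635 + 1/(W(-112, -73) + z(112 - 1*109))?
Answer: -13337803/280 ≈ -47635.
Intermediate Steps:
z(B) = 56/3 (z(B) = -⅓*(-56) = 56/3)
-47635 + 1/(W(-112, -73) + z(112 - 1*109)) = -47635 + 1/(-112 + 56/3) = -47635 + 1/(-280/3) = -47635 - 3/280 = -13337803/280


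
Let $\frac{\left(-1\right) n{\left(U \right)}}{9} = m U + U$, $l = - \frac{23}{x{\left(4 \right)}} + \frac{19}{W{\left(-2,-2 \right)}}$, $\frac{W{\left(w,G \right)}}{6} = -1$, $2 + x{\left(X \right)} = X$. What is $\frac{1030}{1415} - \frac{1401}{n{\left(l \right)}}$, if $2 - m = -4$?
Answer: $- \frac{68713}{87164} \approx -0.78832$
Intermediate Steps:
$m = 6$ ($m = 2 - -4 = 2 + 4 = 6$)
$x{\left(X \right)} = -2 + X$
$W{\left(w,G \right)} = -6$ ($W{\left(w,G \right)} = 6 \left(-1\right) = -6$)
$l = - \frac{44}{3}$ ($l = - \frac{23}{-2 + 4} + \frac{19}{-6} = - \frac{23}{2} + 19 \left(- \frac{1}{6}\right) = \left(-23\right) \frac{1}{2} - \frac{19}{6} = - \frac{23}{2} - \frac{19}{6} = - \frac{44}{3} \approx -14.667$)
$n{\left(U \right)} = - 63 U$ ($n{\left(U \right)} = - 9 \left(6 U + U\right) = - 9 \cdot 7 U = - 63 U$)
$\frac{1030}{1415} - \frac{1401}{n{\left(l \right)}} = \frac{1030}{1415} - \frac{1401}{\left(-63\right) \left(- \frac{44}{3}\right)} = 1030 \cdot \frac{1}{1415} - \frac{1401}{924} = \frac{206}{283} - \frac{467}{308} = - \frac{68713}{87164}$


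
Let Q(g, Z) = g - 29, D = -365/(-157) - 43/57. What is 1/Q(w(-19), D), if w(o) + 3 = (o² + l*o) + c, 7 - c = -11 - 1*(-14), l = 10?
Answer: 1/143 ≈ 0.0069930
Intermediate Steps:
c = 4 (c = 7 - (-11 - 1*(-14)) = 7 - (-11 + 14) = 7 - 1*3 = 7 - 3 = 4)
w(o) = 1 + o² + 10*o (w(o) = -3 + ((o² + 10*o) + 4) = -3 + (4 + o² + 10*o) = 1 + o² + 10*o)
D = 14054/8949 (D = -365*(-1/157) - 43*1/57 = 365/157 - 43/57 = 14054/8949 ≈ 1.5705)
Q(g, Z) = -29 + g
1/Q(w(-19), D) = 1/(-29 + (1 + (-19)² + 10*(-19))) = 1/(-29 + (1 + 361 - 190)) = 1/(-29 + 172) = 1/143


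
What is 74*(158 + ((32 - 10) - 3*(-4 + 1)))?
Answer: 13986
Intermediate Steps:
74*(158 + ((32 - 10) - 3*(-4 + 1))) = 74*(158 + (22 - 3*(-3))) = 74*(158 + (22 + 9)) = 74*(158 + 31) = 74*189 = 13986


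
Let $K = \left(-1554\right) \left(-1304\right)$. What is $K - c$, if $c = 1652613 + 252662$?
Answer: $121141$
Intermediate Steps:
$c = 1905275$
$K = 2026416$
$K - c = 2026416 - 1905275 = 121141$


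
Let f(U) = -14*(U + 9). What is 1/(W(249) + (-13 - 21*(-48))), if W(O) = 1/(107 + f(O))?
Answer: 3505/3487474 ≈ 0.0010050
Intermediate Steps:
f(U) = -126 - 14*U (f(U) = -14*(9 + U) = -126 - 14*U)
W(O) = 1/(-19 - 14*O) (W(O) = 1/(107 + (-126 - 14*O)) = 1/(-19 - 14*O))
1/(W(249) + (-13 - 21*(-48))) = 1/(-1/(19 + 14*249) + (-13 - 21*(-48))) = 1/(-1/(19 + 3486) + (-13 + 1008)) = 1/(-1/3505 + 995) = 1/(3487474/3505) = 3505/3487474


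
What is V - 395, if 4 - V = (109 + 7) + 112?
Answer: -619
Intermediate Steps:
V = -224 (V = 4 - ((109 + 7) + 112) = 4 - (116 + 112) = 4 - 1*228 = 4 - 228 = -224)
V - 395 = -224 - 395 = -619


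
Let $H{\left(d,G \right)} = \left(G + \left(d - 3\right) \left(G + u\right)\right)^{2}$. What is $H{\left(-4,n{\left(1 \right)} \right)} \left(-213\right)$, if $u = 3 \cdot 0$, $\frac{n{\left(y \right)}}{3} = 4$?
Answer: $-1104192$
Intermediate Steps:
$n{\left(y \right)} = 12$ ($n{\left(y \right)} = 3 \cdot 4 = 12$)
$u = 0$
$H{\left(d,G \right)} = \left(G + G \left(-3 + d\right)\right)^{2}$ ($H{\left(d,G \right)} = \left(G + \left(d - 3\right) \left(G + 0\right)\right)^{2} = \left(G + \left(-3 + d\right) G\right)^{2} = \left(G + G \left(-3 + d\right)\right)^{2}$)
$H{\left(-4,n{\left(1 \right)} \right)} \left(-213\right) = 12^{2} \left(-2 - 4\right)^{2} \left(-213\right) = 144 \left(-6\right)^{2} \left(-213\right) = 144 \cdot 36 \left(-213\right) = 5184 \left(-213\right) = -1104192$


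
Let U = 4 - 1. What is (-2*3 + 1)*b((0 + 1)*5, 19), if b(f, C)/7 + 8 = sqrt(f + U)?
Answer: 280 - 70*sqrt(2) ≈ 181.01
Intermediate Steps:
U = 3
b(f, C) = -56 + 7*sqrt(3 + f) (b(f, C) = -56 + 7*sqrt(f + 3) = -56 + 7*sqrt(3 + f))
(-2*3 + 1)*b((0 + 1)*5, 19) = (-2*3 + 1)*(-56 + 7*sqrt(3 + (0 + 1)*5)) = (-6 + 1)*(-56 + 7*sqrt(3 + 1*5)) = -5*(-56 + 7*sqrt(3 + 5)) = -5*(-56 + 7*sqrt(8)) = -5*(-56 + 7*(2*sqrt(2))) = -5*(-56 + 14*sqrt(2)) = 280 - 70*sqrt(2)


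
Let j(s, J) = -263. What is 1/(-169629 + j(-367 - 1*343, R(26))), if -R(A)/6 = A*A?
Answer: -1/169892 ≈ -5.8861e-6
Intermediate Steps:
R(A) = -6*A² (R(A) = -6*A*A = -6*A²)
1/(-169629 + j(-367 - 1*343, R(26))) = 1/(-169629 - 263) = 1/(-169892) = -1/169892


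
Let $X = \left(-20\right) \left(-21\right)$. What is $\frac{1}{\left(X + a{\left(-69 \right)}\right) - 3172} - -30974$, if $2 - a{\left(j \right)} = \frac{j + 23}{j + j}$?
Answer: $\frac{255566471}{8251} \approx 30974.0$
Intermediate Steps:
$a{\left(j \right)} = 2 - \frac{23 + j}{2 j}$ ($a{\left(j \right)} = 2 - \frac{j + 23}{j + j} = 2 - \frac{23 + j}{2 j}$)
$X = 420$
$\frac{1}{\left(X + a{\left(-69 \right)}\right) - 3172} - -30974 = \frac{1}{\left(420 + \frac{-23 + 3 \left(-69\right)}{2 \left(-69\right)}\right) - 3172} - -30974 = \frac{1}{\left(420 + \frac{1}{2} \left(- \frac{1}{69}\right) \left(-23 - 207\right)\right) - 3172} + 30974 = \frac{1}{\left(420 + \frac{1}{2} \left(- \frac{1}{69}\right) \left(-230\right)\right) - 3172} + 30974 = \frac{1}{\left(420 + \frac{5}{3}\right) - 3172} + 30974 = \frac{1}{\frac{1265}{3} - 3172} + 30974 = \frac{1}{- \frac{8251}{3}} + 30974 = - \frac{3}{8251} + 30974 = \frac{255566471}{8251}$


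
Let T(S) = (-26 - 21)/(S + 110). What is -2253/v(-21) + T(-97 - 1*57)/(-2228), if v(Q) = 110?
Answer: -10039603/490160 ≈ -20.482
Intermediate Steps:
T(S) = -47/(110 + S)
-2253/v(-21) + T(-97 - 1*57)/(-2228) = -2253/110 - 47/(110 + (-97 - 1*57))/(-2228) = -2253*1/110 - 47/(110 + (-97 - 57))*(-1/2228) = -2253/110 - 47/(110 - 154)*(-1/2228) = -2253/110 - 47/(-44)*(-1/2228) = -2253/110 - 47*(-1/44)*(-1/2228) = -2253/110 + (47/44)*(-1/2228) = -2253/110 - 47/98032 = -10039603/490160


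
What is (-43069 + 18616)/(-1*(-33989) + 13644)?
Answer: -1287/2507 ≈ -0.51336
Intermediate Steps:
(-43069 + 18616)/(-1*(-33989) + 13644) = -24453/(33989 + 13644) = -24453/47633 = -24453*1/47633 = -1287/2507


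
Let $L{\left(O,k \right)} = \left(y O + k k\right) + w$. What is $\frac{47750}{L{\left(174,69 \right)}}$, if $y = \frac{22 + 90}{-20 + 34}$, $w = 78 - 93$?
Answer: $\frac{23875}{3069} \approx 7.7794$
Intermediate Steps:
$w = -15$
$y = 8$ ($y = \frac{112}{14} = 112 \cdot \frac{1}{14} = 8$)
$L{\left(O,k \right)} = -15 + k^{2} + 8 O$ ($L{\left(O,k \right)} = \left(8 O + k k\right) - 15 = \left(8 O + k^{2}\right) - 15 = \left(k^{2} + 8 O\right) - 15 = -15 + k^{2} + 8 O$)
$\frac{47750}{L{\left(174,69 \right)}} = \frac{47750}{-15 + 69^{2} + 8 \cdot 174} = \frac{47750}{-15 + 4761 + 1392} = \frac{47750}{6138} = 47750 \cdot \frac{1}{6138} = \frac{23875}{3069}$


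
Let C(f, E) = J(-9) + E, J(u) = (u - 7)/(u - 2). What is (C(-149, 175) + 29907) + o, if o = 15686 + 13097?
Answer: 647531/11 ≈ 58866.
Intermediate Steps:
J(u) = (-7 + u)/(-2 + u)
o = 28783
C(f, E) = 16/11 + E (C(f, E) = (-7 - 9)/(-2 - 9) + E = -16/(-11) + E = -1/11*(-16) + E = 16/11 + E)
(C(-149, 175) + 29907) + o = ((16/11 + 175) + 29907) + 28783 = (1941/11 + 29907) + 28783 = 330918/11 + 28783 = 647531/11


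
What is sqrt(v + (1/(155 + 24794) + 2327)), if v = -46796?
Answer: 2*I*sqrt(6919961172230)/24949 ≈ 210.88*I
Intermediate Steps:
sqrt(v + (1/(155 + 24794) + 2327)) = sqrt(-46796 + (1/(155 + 24794) + 2327)) = sqrt(-46796 + (1/24949 + 2327)) = sqrt(-46796 + 58056324/24949) = sqrt(-1109457080/24949) = 2*I*sqrt(6919961172230)/24949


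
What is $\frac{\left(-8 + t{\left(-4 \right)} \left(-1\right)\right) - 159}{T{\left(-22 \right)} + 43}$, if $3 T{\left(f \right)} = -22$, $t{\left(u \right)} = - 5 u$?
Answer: $- \frac{561}{107} \approx -5.243$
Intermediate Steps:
$T{\left(f \right)} = - \frac{22}{3}$ ($T{\left(f \right)} = \frac{1}{3} \left(-22\right) = - \frac{22}{3}$)
$\frac{\left(-8 + t{\left(-4 \right)} \left(-1\right)\right) - 159}{T{\left(-22 \right)} + 43} = \frac{\left(-8 + \left(-5\right) \left(-4\right) \left(-1\right)\right) - 159}{- \frac{22}{3} + 43} = \frac{\left(-8 + 20 \left(-1\right)\right) - 159}{\frac{107}{3}} = \left(\left(-8 - 20\right) - 159\right) \frac{3}{107} = \left(-28 - 159\right) \frac{3}{107} = \left(-187\right) \frac{3}{107} = - \frac{561}{107}$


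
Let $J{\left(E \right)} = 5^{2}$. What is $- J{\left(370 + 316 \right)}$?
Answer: $-25$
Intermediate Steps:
$J{\left(E \right)} = 25$
$- J{\left(370 + 316 \right)} = \left(-1\right) 25 = -25$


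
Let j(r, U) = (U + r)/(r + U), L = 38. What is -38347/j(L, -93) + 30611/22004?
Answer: -843756777/22004 ≈ -38346.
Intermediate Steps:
j(r, U) = 1 (j(r, U) = (U + r)/(U + r) = 1)
-38347/j(L, -93) + 30611/22004 = -38347/1 + 30611/22004 = -38347*1 + 30611*(1/22004) = -38347 + 30611/22004 = -843756777/22004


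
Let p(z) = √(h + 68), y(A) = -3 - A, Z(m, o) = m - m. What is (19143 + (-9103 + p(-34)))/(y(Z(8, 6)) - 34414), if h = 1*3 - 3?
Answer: -10040/34417 - 2*√17/34417 ≈ -0.29196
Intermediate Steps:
Z(m, o) = 0
h = 0 (h = 3 - 3 = 0)
p(z) = 2*√17 (p(z) = √(0 + 68) = √68 = 2*√17)
(19143 + (-9103 + p(-34)))/(y(Z(8, 6)) - 34414) = (19143 + (-9103 + 2*√17))/((-3 - 1*0) - 34414) = (10040 + 2*√17)/((-3 + 0) - 34414) = (10040 + 2*√17)/(-3 - 34414) = (10040 + 2*√17)/(-34417) = (10040 + 2*√17)*(-1/34417) = -10040/34417 - 2*√17/34417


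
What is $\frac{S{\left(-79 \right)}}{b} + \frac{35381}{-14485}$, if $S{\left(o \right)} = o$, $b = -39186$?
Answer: $- \frac{1385295551}{567609210} \approx -2.4406$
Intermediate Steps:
$\frac{S{\left(-79 \right)}}{b} + \frac{35381}{-14485} = - \frac{79}{-39186} + \frac{35381}{-14485} = \left(-79\right) \left(- \frac{1}{39186}\right) + 35381 \left(- \frac{1}{14485}\right) = \frac{79}{39186} - \frac{35381}{14485} = - \frac{1385295551}{567609210}$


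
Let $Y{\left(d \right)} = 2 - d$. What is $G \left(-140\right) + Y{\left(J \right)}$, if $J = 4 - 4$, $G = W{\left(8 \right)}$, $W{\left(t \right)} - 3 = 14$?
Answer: $-2378$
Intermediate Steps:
$W{\left(t \right)} = 17$ ($W{\left(t \right)} = 3 + 14 = 17$)
$G = 17$
$J = 0$ ($J = 4 - 4 = 0$)
$G \left(-140\right) + Y{\left(J \right)} = 17 \left(-140\right) + \left(2 - 0\right) = -2380 + \left(2 + 0\right) = -2380 + 2 = -2378$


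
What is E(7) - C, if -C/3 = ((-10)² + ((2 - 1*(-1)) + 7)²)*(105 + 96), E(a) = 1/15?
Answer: 1809001/15 ≈ 1.2060e+5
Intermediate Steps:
E(a) = 1/15
C = -120600 (C = -3*((-10)² + ((2 - 1*(-1)) + 7)²)*(105 + 96) = -3*(100 + ((2 + 1) + 7)²)*201 = -3*(100 + (3 + 7)²)*201 = -3*(100 + 10²)*201 = -3*(100 + 100)*201 = -600*201 = -3*40200 = -120600)
E(7) - C = 1/15 - 1*(-120600) = 1/15 + 120600 = 1809001/15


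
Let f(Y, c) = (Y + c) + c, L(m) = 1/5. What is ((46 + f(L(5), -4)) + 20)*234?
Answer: 68094/5 ≈ 13619.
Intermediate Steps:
L(m) = 1/5 (L(m) = 1*(1/5) = 1/5)
f(Y, c) = Y + 2*c
((46 + f(L(5), -4)) + 20)*234 = ((46 + (1/5 + 2*(-4))) + 20)*234 = ((46 + (1/5 - 8)) + 20)*234 = ((46 - 39/5) + 20)*234 = (191/5 + 20)*234 = (291/5)*234 = 68094/5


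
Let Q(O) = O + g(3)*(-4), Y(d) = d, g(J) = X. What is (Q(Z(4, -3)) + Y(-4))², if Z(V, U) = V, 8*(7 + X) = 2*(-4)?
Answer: 1024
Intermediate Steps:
X = -8 (X = -7 + (2*(-4))/8 = -7 + (⅛)*(-8) = -7 - 1 = -8)
g(J) = -8
Q(O) = 32 + O (Q(O) = O - 8*(-4) = O + 32 = 32 + O)
(Q(Z(4, -3)) + Y(-4))² = ((32 + 4) - 4)² = (36 - 4)² = 32² = 1024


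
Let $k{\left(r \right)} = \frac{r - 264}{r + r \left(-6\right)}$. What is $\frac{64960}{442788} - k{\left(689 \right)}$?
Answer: $\frac{20598605}{76270233} \approx 0.27007$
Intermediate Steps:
$k{\left(r \right)} = - \frac{-264 + r}{5 r}$ ($k{\left(r \right)} = \frac{-264 + r}{r - 6 r} = \frac{-264 + r}{\left(-5\right) r} = \left(-264 + r\right) \left(- \frac{1}{5 r}\right) = - \frac{-264 + r}{5 r}$)
$\frac{64960}{442788} - k{\left(689 \right)} = \frac{64960}{442788} - \frac{264 - 689}{5 \cdot 689} = 64960 \cdot \frac{1}{442788} - \frac{1}{5} \cdot \frac{1}{689} \left(264 - 689\right) = \frac{16240}{110697} - \frac{1}{5} \cdot \frac{1}{689} \left(-425\right) = \frac{16240}{110697} - - \frac{85}{689} = \frac{16240}{110697} + \frac{85}{689} = \frac{20598605}{76270233}$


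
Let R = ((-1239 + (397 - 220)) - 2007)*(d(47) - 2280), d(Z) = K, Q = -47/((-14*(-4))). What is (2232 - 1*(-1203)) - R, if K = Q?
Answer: -391801803/56 ≈ -6.9965e+6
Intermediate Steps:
Q = -47/56 ≈ -0.83929
K = -47/56 ≈ -0.83929
d(Z) = -47/56
R = 391994163/56 (R = ((-1239 + (397 - 220)) - 2007)*(-47/56 - 2280) = ((-1239 + 177) - 2007)*(-127727/56) = (-1062 - 2007)*(-127727/56) = -3069*(-127727/56) = 391994163/56 ≈ 6.9999e+6)
(2232 - 1*(-1203)) - R = (2232 - 1*(-1203)) - 1*391994163/56 = (2232 + 1203) - 391994163/56 = 3435 - 391994163/56 = -391801803/56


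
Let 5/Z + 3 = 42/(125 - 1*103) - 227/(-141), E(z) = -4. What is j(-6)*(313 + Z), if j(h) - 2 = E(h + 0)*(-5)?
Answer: 1142768/161 ≈ 7097.9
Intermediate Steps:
j(h) = 22 (j(h) = 2 - 4*(-5) = 2 + 20 = 22)
Z = 1551/161 (Z = 5/(-3 + (42/(125 - 1*103) - 227/(-141))) = 5/(-3 + (42/(125 - 103) - 227*(-1/141))) = 5/(-3 + (42/22 + 227/141)) = 5/(-3 + (42*(1/22) + 227/141)) = 5/(-3 + (21/11 + 227/141)) = 5/(-3 + 5458/1551) = 5/(805/1551) = 5*(1551/805) = 1551/161 ≈ 9.6335)
j(-6)*(313 + Z) = 22*(313 + 1551/161) = 22*(51944/161) = 1142768/161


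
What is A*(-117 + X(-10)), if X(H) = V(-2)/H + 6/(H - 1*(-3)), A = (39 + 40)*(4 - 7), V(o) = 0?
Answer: 195525/7 ≈ 27932.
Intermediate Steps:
A = -237 (A = 79*(-3) = -237)
X(H) = 6/(3 + H) (X(H) = 0/H + 6/(H - 1*(-3)) = 0 + 6/(H + 3) = 0 + 6/(3 + H) = 6/(3 + H))
A*(-117 + X(-10)) = -237*(-117 + 6/(3 - 10)) = -237*(-117 + 6/(-7)) = -237*(-117 + 6*(-⅐)) = -237*(-117 - 6/7) = -237*(-825/7) = 195525/7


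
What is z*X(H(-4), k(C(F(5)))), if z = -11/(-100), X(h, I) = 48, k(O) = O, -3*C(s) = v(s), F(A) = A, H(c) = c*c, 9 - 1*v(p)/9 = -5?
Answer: 132/25 ≈ 5.2800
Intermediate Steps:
v(p) = 126 (v(p) = 81 - 9*(-5) = 81 + 45 = 126)
H(c) = c**2
C(s) = -42 (C(s) = -1/3*126 = -42)
z = 11/100 (z = -11*(-1/100) = 11/100 ≈ 0.11000)
z*X(H(-4), k(C(F(5)))) = (11/100)*48 = 132/25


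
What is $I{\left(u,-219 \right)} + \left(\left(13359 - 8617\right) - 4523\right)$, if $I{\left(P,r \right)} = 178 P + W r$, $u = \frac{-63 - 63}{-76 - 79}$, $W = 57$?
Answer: $- \frac{1878492}{155} \approx -12119.0$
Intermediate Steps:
$u = \frac{126}{155}$ ($u = - \frac{126}{-155} = \left(-126\right) \left(- \frac{1}{155}\right) = \frac{126}{155} \approx 0.8129$)
$I{\left(P,r \right)} = 57 r + 178 P$ ($I{\left(P,r \right)} = 178 P + 57 r = 57 r + 178 P$)
$I{\left(u,-219 \right)} + \left(\left(13359 - 8617\right) - 4523\right) = \left(57 \left(-219\right) + 178 \cdot \frac{126}{155}\right) + \left(\left(13359 - 8617\right) - 4523\right) = \left(-12483 + \frac{22428}{155}\right) + \left(4742 - 4523\right) = - \frac{1912437}{155} + 219 = - \frac{1878492}{155}$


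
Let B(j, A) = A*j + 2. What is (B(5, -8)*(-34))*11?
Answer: 14212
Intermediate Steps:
B(j, A) = 2 + A*j
(B(5, -8)*(-34))*11 = ((2 - 8*5)*(-34))*11 = ((2 - 40)*(-34))*11 = -38*(-34)*11 = 1292*11 = 14212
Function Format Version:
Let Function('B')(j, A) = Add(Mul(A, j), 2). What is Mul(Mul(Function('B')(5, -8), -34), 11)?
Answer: 14212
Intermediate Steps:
Function('B')(j, A) = Add(2, Mul(A, j))
Mul(Mul(Function('B')(5, -8), -34), 11) = Mul(Mul(Add(2, Mul(-8, 5)), -34), 11) = Mul(Mul(Add(2, -40), -34), 11) = Mul(Mul(-38, -34), 11) = Mul(1292, 11) = 14212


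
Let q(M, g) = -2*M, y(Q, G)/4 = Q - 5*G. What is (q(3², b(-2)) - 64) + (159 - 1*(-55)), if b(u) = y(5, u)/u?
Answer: 132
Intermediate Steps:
y(Q, G) = -20*G + 4*Q (y(Q, G) = 4*(Q - 5*G) = -20*G + 4*Q)
b(u) = (20 - 20*u)/u (b(u) = (-20*u + 4*5)/u = (-20*u + 20)/u = (20 - 20*u)/u)
(q(3², b(-2)) - 64) + (159 - 1*(-55)) = (-2*3² - 64) + (159 - 1*(-55)) = (-2*9 - 64) + (159 + 55) = (-18 - 64) + 214 = -82 + 214 = 132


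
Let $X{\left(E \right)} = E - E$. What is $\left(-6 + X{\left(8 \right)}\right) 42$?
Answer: $-252$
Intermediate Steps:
$X{\left(E \right)} = 0$
$\left(-6 + X{\left(8 \right)}\right) 42 = \left(-6 + 0\right) 42 = \left(-6\right) 42 = -252$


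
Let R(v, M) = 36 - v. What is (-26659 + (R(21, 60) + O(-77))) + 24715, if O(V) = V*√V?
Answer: -1929 - 77*I*√77 ≈ -1929.0 - 675.67*I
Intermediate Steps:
O(V) = V^(3/2)
(-26659 + (R(21, 60) + O(-77))) + 24715 = (-26659 + ((36 - 1*21) + (-77)^(3/2))) + 24715 = (-26659 + ((36 - 21) - 77*I*√77)) + 24715 = (-26659 + (15 - 77*I*√77)) + 24715 = (-26644 - 77*I*√77) + 24715 = -1929 - 77*I*√77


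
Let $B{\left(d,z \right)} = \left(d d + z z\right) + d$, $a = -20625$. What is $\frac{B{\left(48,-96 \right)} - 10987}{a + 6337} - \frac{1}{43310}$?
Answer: $- \frac{12588699}{309406640} \approx -0.040687$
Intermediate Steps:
$B{\left(d,z \right)} = d + d^{2} + z^{2}$ ($B{\left(d,z \right)} = \left(d^{2} + z^{2}\right) + d = d + d^{2} + z^{2}$)
$\frac{B{\left(48,-96 \right)} - 10987}{a + 6337} - \frac{1}{43310} = \frac{\left(48 + 48^{2} + \left(-96\right)^{2}\right) - 10987}{-20625 + 6337} - \frac{1}{43310} = \frac{\left(48 + 2304 + 9216\right) - 10987}{-14288} - \frac{1}{43310} = \left(11568 - 10987\right) \left(- \frac{1}{14288}\right) - \frac{1}{43310} = 581 \left(- \frac{1}{14288}\right) - \frac{1}{43310} = - \frac{581}{14288} - \frac{1}{43310} = - \frac{12588699}{309406640}$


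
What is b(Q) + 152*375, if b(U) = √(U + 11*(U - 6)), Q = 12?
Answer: 57000 + √78 ≈ 57009.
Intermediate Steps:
b(U) = √(-66 + 12*U) (b(U) = √(U + 11*(-6 + U)) = √(U + (-66 + 11*U)) = √(-66 + 12*U))
b(Q) + 152*375 = √(-66 + 12*12) + 152*375 = √(-66 + 144) + 57000 = √78 + 57000 = 57000 + √78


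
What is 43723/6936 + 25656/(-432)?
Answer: -1104595/20808 ≈ -53.085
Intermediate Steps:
43723/6936 + 25656/(-432) = 43723*(1/6936) + 25656*(-1/432) = 43723/6936 - 1069/18 = -1104595/20808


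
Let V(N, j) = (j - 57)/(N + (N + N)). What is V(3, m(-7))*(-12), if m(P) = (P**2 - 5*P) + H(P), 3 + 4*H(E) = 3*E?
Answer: -28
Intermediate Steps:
H(E) = -3/4 + 3*E/4 (H(E) = -3/4 + (3*E)/4 = -3/4 + 3*E/4)
m(P) = -3/4 + P**2 - 17*P/4 (m(P) = (P**2 - 5*P) + (-3/4 + 3*P/4) = -3/4 + P**2 - 17*P/4)
V(N, j) = (-57 + j)/(3*N) (V(N, j) = (-57 + j)/(N + 2*N) = (-57 + j)/((3*N)) = (-57 + j)*(1/(3*N)) = (-57 + j)/(3*N))
V(3, m(-7))*(-12) = ((1/3)*(-57 + (-3/4 + (-7)**2 - 17/4*(-7)))/3)*(-12) = ((1/3)*(1/3)*(-57 + (-3/4 + 49 + 119/4)))*(-12) = ((1/3)*(1/3)*(-57 + 78))*(-12) = ((1/3)*(1/3)*21)*(-12) = (7/3)*(-12) = -28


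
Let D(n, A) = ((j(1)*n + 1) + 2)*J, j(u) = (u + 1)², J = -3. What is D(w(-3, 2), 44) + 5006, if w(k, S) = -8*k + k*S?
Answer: 4781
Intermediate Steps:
w(k, S) = -8*k + S*k
j(u) = (1 + u)²
D(n, A) = -9 - 12*n (D(n, A) = (((1 + 1)²*n + 1) + 2)*(-3) = ((2²*n + 1) + 2)*(-3) = ((4*n + 1) + 2)*(-3) = ((1 + 4*n) + 2)*(-3) = (3 + 4*n)*(-3) = -9 - 12*n)
D(w(-3, 2), 44) + 5006 = (-9 - (-36)*(-8 + 2)) + 5006 = (-9 - (-36)*(-6)) + 5006 = (-9 - 12*18) + 5006 = (-9 - 216) + 5006 = -225 + 5006 = 4781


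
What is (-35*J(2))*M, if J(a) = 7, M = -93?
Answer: 22785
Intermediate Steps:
(-35*J(2))*M = -35*7*(-93) = -245*(-93) = 22785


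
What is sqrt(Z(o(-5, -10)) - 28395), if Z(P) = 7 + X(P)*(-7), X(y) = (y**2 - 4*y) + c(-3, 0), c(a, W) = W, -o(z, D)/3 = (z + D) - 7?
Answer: 2*I*sqrt(14258) ≈ 238.81*I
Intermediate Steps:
o(z, D) = 21 - 3*D - 3*z (o(z, D) = -3*((z + D) - 7) = -3*((D + z) - 7) = -3*(-7 + D + z) = 21 - 3*D - 3*z)
X(y) = y**2 - 4*y (X(y) = (y**2 - 4*y) + 0 = y**2 - 4*y)
Z(P) = 7 - 7*P*(-4 + P) (Z(P) = 7 + (P*(-4 + P))*(-7) = 7 - 7*P*(-4 + P))
sqrt(Z(o(-5, -10)) - 28395) = sqrt((7 - 7*(21 - 3*(-10) - 3*(-5))**2 + 28*(21 - 3*(-10) - 3*(-5))) - 28395) = sqrt((7 - 7*(21 + 30 + 15)**2 + 28*(21 + 30 + 15)) - 28395) = sqrt((7 - 7*66**2 + 28*66) - 28395) = sqrt((7 - 7*4356 + 1848) - 28395) = sqrt((7 - 30492 + 1848) - 28395) = sqrt(-28637 - 28395) = sqrt(-57032) = 2*I*sqrt(14258)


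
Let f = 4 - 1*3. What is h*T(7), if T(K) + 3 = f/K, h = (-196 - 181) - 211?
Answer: 1680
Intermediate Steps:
f = 1 (f = 4 - 3 = 1)
h = -588 (h = -377 - 211 = -588)
T(K) = -3 + 1/K
h*T(7) = -588*(-3 + 1/7) = -588*(-3 + ⅐) = -588*(-20/7) = 1680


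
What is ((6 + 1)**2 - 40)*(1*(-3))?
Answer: -27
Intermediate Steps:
((6 + 1)**2 - 40)*(1*(-3)) = (7**2 - 40)*(-3) = (49 - 40)*(-3) = 9*(-3) = -27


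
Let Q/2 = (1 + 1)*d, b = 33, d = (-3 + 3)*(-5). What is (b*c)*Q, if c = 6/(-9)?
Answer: 0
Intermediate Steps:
c = -⅔ (c = 6*(-⅑) = -⅔ ≈ -0.66667)
d = 0 (d = 0*(-5) = 0)
Q = 0 (Q = 2*((1 + 1)*0) = 2*(2*0) = 2*0 = 0)
(b*c)*Q = (33*(-⅔))*0 = -22*0 = 0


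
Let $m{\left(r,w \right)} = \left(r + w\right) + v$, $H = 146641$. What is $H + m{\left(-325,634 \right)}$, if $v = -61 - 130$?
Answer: $146759$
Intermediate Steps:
$v = -191$
$m{\left(r,w \right)} = -191 + r + w$ ($m{\left(r,w \right)} = \left(r + w\right) - 191 = -191 + r + w$)
$H + m{\left(-325,634 \right)} = 146641 - -118 = 146641 + 118 = 146759$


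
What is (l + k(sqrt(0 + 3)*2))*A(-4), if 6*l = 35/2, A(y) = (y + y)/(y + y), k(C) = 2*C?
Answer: 35/12 + 4*sqrt(3) ≈ 9.8449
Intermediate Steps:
A(y) = 1 (A(y) = (2*y)/((2*y)) = (2*y)*(1/(2*y)) = 1)
l = 35/12 (l = (35/2)/6 = (35*(1/2))/6 = (1/6)*(35/2) = 35/12 ≈ 2.9167)
(l + k(sqrt(0 + 3)*2))*A(-4) = (35/12 + 2*(sqrt(0 + 3)*2))*1 = (35/12 + 2*(sqrt(3)*2))*1 = (35/12 + 2*(2*sqrt(3)))*1 = (35/12 + 4*sqrt(3))*1 = 35/12 + 4*sqrt(3)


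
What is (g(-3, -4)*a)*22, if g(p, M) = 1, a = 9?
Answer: 198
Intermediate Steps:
(g(-3, -4)*a)*22 = (1*9)*22 = 9*22 = 198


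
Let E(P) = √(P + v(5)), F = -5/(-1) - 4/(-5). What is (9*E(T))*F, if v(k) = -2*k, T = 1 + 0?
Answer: 783*I/5 ≈ 156.6*I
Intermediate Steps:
F = 29/5 (F = -5*(-1) - 4*(-⅕) = 5 + ⅘ = 29/5 ≈ 5.8000)
T = 1
E(P) = √(-10 + P) (E(P) = √(P - 2*5) = √(P - 10) = √(-10 + P))
(9*E(T))*F = (9*√(-10 + 1))*(29/5) = (9*√(-9))*(29/5) = (9*(3*I))*(29/5) = (27*I)*(29/5) = 783*I/5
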